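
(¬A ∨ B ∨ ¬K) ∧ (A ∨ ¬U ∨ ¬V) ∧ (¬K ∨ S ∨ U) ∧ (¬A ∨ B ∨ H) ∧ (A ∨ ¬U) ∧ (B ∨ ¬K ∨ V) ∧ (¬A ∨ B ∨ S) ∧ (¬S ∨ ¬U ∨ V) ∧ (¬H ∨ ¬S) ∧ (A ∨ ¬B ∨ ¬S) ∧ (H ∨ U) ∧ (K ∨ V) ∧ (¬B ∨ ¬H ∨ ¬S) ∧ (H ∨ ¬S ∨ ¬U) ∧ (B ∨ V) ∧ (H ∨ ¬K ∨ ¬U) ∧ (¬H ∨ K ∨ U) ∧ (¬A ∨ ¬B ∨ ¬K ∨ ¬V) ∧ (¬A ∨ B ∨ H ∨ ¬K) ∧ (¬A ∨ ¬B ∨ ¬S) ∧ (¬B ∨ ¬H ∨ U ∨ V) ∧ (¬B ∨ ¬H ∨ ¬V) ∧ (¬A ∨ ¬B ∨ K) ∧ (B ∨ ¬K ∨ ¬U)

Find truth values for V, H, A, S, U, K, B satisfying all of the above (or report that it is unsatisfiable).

V: False, H: True, A: True, S: False, U: True, K: True, B: True

Set V = False.
  then (K ∨ V) forces K = True.
  then (B ∨ V) forces B = True.
Set H = True.
  then (¬H ∨ ¬S) forces S = False.
  then (¬B ∨ ¬H ∨ U ∨ V) forces U = True.
  then (A ∨ ¬U) forces A = True.
All clauses satisfied.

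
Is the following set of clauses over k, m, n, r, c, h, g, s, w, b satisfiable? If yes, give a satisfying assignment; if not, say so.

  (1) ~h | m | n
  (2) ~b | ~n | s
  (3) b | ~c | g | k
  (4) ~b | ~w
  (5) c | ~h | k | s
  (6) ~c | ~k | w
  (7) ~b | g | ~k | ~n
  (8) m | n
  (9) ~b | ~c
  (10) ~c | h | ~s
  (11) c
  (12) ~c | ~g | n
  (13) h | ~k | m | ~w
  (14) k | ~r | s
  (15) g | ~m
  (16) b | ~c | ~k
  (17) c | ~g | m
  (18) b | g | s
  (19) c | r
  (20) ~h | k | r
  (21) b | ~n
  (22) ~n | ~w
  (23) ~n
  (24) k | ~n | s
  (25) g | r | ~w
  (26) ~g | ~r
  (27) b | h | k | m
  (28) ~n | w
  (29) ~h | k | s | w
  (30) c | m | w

Unsatisfiable

Case n = True:
  Clause (~n) is falsified — contradiction.
Case n = False:
  (m | n) forces m = True.
  (c) forces c = True.
  (~b | ~c) forces b = False.
  (~c | ~g | n) forces g = False.
  Clause (g | ~m) is falsified — contradiction.
Both cases fail, so the formula is unsatisfiable.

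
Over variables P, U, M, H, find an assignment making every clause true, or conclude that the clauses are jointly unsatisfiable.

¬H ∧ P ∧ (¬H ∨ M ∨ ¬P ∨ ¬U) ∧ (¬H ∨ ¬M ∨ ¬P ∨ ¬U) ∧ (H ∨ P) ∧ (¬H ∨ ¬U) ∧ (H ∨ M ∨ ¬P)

P = True, U = False, M = True, H = False

Unit clause (¬H) forces H = False.
Unit clause (P) forces P = True.
In (H ∨ M ∨ ¬P) only M is left, so M = True.
Set U = False.
Check each clause:
  (¬H): ¬H holds.
  (P): P holds.
  (¬H ∨ M ∨ ¬P ∨ ¬U): ¬H holds.
  (¬H ∨ ¬M ∨ ¬P ∨ ¬U): ¬H holds.
  (H ∨ P): P holds.
  (¬H ∨ ¬U): ¬H holds.
  (H ∨ M ∨ ¬P): M holds.
All clauses satisfied.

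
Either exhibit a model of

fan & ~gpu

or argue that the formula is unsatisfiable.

fan = True, gpu = False

  ~gpu = True
Both conjuncts True, so the formula holds.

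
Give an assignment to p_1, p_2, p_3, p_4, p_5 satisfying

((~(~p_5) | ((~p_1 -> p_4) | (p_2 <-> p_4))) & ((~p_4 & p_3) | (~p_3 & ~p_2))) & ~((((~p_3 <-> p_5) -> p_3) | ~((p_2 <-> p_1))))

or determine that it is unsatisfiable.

p_1=F, p_2=F, p_3=F, p_4=T, p_5=T

  (~(~p_5) | ((~p_1 -> p_4) | (p_2 <-> p_4))) & ((~p_4 & p_3) | (~p_3 & ~p_2)) = True
    ~(~p_5) | ((~p_1 -> p_4) | (p_2 <-> p_4)) = True
      ~(~p_5) = True
        ~p_5 = False
      (~p_1 -> p_4) | (p_2 <-> p_4) = True
        ~p_1 -> p_4 = True
          ~p_1 = True
        p_2 <-> p_4 = False
    (~p_4 & p_3) | (~p_3 & ~p_2) = True
      ~p_4 & p_3 = False
        ~p_4 = False
      ~p_3 & ~p_2 = True
        ~p_3 = True
        ~p_2 = True
  ~((((~p_3 <-> p_5) -> p_3) | ~((p_2 <-> p_1)))) = True
    ((~p_3 <-> p_5) -> p_3) | ~((p_2 <-> p_1)) = False
      (~p_3 <-> p_5) -> p_3 = False
        ~p_3 <-> p_5 = True
          ~p_3 = True
      ~((p_2 <-> p_1)) = False
        p_2 <-> p_1 = True
Both conjuncts True, so the formula holds.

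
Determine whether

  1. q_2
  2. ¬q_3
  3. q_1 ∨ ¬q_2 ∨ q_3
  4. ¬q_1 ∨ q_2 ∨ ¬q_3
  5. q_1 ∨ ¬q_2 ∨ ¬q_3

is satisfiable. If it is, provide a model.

q_1: True, q_2: True, q_3: False

Unit clause (q_2) forces q_2 = True.
Unit clause (¬q_3) forces q_3 = False.
In (q_1 ∨ ¬q_2 ∨ q_3) only q_1 is left, so q_1 = True.
Check each clause:
  (q_2): q_2 holds.
  (¬q_3): ¬q_3 holds.
  (q_1 ∨ ¬q_2 ∨ q_3): q_1 holds.
  (¬q_1 ∨ q_2 ∨ ¬q_3): q_2 holds.
  (q_1 ∨ ¬q_2 ∨ ¬q_3): q_1 holds.
All clauses satisfied.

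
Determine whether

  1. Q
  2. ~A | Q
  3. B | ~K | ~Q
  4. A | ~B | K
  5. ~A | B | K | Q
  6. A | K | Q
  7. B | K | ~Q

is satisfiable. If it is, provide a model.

Unit clause (Q) forces Q = True.
Set K = True.
  then (B | ~K | ~Q) forces B = True.
Set A = False.
Check each clause:
  (Q): Q holds.
  (~A | Q): ~A holds.
  (B | ~K | ~Q): B holds.
  (A | ~B | K): K holds.
  (~A | B | K | Q): ~A holds.
  (A | K | Q): K holds.
  (B | K | ~Q): B holds.
All clauses satisfied.

K = True, Q = True, A = False, B = True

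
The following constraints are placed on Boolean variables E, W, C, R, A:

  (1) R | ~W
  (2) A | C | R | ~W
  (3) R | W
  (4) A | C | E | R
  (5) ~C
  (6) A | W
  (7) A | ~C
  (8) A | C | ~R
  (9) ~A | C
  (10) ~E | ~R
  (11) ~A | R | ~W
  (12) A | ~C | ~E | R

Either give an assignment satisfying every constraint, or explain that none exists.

Case C = True:
  Clause (~C) is falsified — contradiction.
Case C = False:
  (~A | C) forces A = False.
  (A | W) forces W = True.
  (R | ~W) forces R = True.
  Clause (A | C | ~R) is falsified — contradiction.
Both cases fail, so the formula is unsatisfiable.

The formula is unsatisfiable.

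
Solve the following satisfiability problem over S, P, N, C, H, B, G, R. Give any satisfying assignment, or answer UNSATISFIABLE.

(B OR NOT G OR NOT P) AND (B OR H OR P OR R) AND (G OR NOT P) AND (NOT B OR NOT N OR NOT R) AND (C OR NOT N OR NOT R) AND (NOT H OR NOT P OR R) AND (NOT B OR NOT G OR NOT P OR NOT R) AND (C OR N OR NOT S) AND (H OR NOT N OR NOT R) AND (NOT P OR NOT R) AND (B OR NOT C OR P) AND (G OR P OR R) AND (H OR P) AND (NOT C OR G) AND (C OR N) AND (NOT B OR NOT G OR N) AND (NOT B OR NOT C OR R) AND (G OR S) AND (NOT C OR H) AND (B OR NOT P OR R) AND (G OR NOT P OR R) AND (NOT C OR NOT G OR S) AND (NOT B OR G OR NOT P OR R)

Set S = False.
  then (G OR S) forces G = True.
  then (NOT C OR NOT G OR S) forces C = False.
  then (C OR N) forces N = True.
  then (C OR NOT N OR NOT R) forces R = False.
Set P = False.
  then (H OR P) forces H = True.
Set B = True.
All clauses satisfied.

S=F, P=F, N=T, C=F, H=T, B=T, G=T, R=F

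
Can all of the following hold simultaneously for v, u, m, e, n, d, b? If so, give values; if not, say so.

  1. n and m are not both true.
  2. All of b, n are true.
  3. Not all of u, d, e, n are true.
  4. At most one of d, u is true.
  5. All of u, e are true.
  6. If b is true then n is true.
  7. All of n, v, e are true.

v: True; u: True; m: False; e: True; n: True; d: False; b: True

  (1) n=T, m=F — not both ✓
  (2) {b, n}: all 2 true ✓
  (3) {u, d, e, n}: 3/4 true — not all ✓
  (4) {d, u}: 1 true — at most one ✓
  (5) {u, e}: all 2 true ✓
  (6) b=T ⇒ n: T ✓
  (7) {n, v, e}: all 3 true ✓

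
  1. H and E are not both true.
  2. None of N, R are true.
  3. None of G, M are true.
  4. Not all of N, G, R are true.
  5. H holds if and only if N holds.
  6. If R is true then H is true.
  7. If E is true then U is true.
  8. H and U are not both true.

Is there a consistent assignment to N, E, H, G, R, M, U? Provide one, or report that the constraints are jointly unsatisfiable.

N = False; E = False; H = False; G = False; R = False; M = False; U = True

  (1) H=F, E=F — not both ✓
  (2) {N, R}: 0 true — none ✓
  (3) {G, M}: 0 true — none ✓
  (4) {N, G, R}: 0/3 true — not all ✓
  (5) H=F, N=F — same ✓
  (6) R=F ⇒ H: vacuous ✓
  (7) E=F ⇒ U: vacuous ✓
  (8) H=F, U=T — not both ✓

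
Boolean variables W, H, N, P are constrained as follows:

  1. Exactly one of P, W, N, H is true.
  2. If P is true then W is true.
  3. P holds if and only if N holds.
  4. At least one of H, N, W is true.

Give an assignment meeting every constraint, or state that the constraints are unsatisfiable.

W: False, H: True, N: False, P: False

  (1) {P, W, N, H}: 1 true — exactly one ✓
  (2) P=F ⇒ W: vacuous ✓
  (3) P=F, N=F — same ✓
  (4) {H, N, W}: 1 true — at least one ✓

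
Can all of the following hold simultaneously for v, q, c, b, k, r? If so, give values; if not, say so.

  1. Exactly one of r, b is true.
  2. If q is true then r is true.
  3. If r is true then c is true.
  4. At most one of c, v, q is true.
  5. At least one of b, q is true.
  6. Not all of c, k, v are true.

v = False; q = False; c = False; b = True; k = True; r = False

  (1) {r, b}: 1 true — exactly one ✓
  (2) q=F ⇒ r: vacuous ✓
  (3) r=F ⇒ c: vacuous ✓
  (4) {c, v, q}: 0 true — at most one ✓
  (5) {b, q}: 1 true — at least one ✓
  (6) {c, k, v}: 1/3 true — not all ✓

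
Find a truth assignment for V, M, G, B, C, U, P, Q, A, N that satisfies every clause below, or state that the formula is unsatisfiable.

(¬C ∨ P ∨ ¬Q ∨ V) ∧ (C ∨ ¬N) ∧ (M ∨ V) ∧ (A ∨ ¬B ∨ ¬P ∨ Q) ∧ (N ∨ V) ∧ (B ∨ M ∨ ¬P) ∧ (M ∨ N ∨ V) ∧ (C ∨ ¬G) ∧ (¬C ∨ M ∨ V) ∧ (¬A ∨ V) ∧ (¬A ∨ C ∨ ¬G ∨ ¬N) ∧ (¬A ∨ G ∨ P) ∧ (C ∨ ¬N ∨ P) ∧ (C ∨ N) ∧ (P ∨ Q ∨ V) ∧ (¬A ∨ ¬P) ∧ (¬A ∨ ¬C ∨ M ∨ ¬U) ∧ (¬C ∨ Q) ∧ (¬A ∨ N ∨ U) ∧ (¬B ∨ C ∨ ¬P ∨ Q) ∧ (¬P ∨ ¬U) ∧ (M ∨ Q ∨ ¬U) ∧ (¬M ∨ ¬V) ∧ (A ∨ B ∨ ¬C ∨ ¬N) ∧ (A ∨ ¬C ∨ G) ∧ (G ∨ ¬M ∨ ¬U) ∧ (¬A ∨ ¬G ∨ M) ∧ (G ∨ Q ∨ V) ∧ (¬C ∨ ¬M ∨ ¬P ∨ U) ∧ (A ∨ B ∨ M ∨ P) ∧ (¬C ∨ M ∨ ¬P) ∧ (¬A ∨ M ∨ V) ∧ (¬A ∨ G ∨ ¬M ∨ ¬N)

V: True, M: False, G: True, B: True, C: True, U: False, P: False, Q: True, A: False, N: True

Set V = True.
  then (¬M ∨ ¬V) forces M = False.
Set G = True.
  then (C ∨ ¬G) forces C = True.
  then (¬C ∨ Q) forces Q = True.
  then (¬A ∨ ¬G ∨ M) forces A = False.
  then (¬C ∨ M ∨ ¬P) forces P = False.
  then (A ∨ B ∨ M ∨ P) forces B = True.
Set U = False.
Set N = True.
All clauses satisfied.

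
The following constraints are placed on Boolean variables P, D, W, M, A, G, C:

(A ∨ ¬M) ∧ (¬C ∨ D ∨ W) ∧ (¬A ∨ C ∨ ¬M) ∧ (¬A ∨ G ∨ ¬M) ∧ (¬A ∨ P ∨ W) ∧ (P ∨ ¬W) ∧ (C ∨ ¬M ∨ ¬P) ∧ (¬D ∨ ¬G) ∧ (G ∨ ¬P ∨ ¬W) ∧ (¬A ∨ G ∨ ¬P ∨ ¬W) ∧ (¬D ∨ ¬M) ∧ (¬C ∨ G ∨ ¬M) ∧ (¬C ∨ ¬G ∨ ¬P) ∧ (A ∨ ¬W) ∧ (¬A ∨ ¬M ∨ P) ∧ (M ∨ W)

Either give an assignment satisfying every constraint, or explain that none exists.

P=T, D=F, W=T, M=F, A=T, G=T, C=F

Try P = False:
  (P ∨ ¬W) forces W = False.
  (¬A ∨ P ∨ W) forces A = False.
  (A ∨ ¬M) forces M = False.
  clause (M ∨ W) is falsified — backtrack.
So P = True.
Try D = True:
  (¬D ∨ ¬G) forces G = False.
  (G ∨ ¬P ∨ ¬W) forces W = False.
  (¬D ∨ ¬M) forces M = False.
  clause (M ∨ W) is falsified — backtrack.
So D = False.
Set W = True.
  then (G ∨ ¬P ∨ ¬W) forces G = True.
  then (¬C ∨ ¬G ∨ ¬P) forces C = False.
  then (A ∨ ¬W) forces A = True.
  then (¬A ∨ C ∨ ¬M) forces M = False.
All clauses satisfied.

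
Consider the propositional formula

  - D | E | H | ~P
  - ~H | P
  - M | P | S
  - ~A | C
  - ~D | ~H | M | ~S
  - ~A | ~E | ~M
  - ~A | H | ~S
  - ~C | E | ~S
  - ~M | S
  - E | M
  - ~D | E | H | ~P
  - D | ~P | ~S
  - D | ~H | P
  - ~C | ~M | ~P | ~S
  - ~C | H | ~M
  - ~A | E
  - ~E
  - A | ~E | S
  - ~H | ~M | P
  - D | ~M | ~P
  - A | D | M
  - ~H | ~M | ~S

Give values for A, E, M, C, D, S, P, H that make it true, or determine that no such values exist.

Unit clause (~E) forces E = False.
In (E | M) only M is left, so M = True.
In (~A | E) only ~A is left, so A = False.
In (~M | S) only S is left, so S = True.
In (~H | ~M | ~S) only ~H is left, so H = False.
In (~C | E | ~S) only ~C is left, so C = False.
Set D = True.
  then (~D | E | H | ~P) forces P = False.
All clauses satisfied.

A = False, E = False, M = True, C = False, D = True, S = True, P = False, H = False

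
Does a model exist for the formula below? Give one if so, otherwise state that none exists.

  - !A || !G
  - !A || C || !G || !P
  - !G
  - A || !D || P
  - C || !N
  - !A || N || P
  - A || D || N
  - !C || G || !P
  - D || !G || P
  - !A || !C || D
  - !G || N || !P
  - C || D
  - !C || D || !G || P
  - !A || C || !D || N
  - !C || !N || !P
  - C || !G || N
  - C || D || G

Unit clause (!G) forces G = False.
Set N = False.
Set A = False.
  then (A || D || N) forces D = True.
  then (A || !D || P) forces P = True.
  then (!C || G || !P) forces C = False.
All clauses satisfied.

N = False, A = False, D = True, C = False, G = False, P = True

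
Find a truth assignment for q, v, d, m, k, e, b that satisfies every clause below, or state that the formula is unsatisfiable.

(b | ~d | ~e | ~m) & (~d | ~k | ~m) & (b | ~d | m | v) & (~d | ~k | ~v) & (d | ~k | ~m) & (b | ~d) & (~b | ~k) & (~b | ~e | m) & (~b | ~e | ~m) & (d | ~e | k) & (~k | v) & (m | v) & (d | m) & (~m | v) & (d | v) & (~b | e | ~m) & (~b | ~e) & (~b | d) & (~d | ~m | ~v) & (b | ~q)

Set q = False.
Try v = False:
  (~k | v) forces k = False.
  (m | v) forces m = True.
  clause (~m | v) is falsified — backtrack.
So v = True.
Set d = True.
  then (~d | ~k | ~v) forces k = False.
  then (b | ~d) forces b = True.
  then (~b | ~e) forces e = False.
  then (~d | ~m | ~v) forces m = False.
All clauses satisfied.

q=F; v=T; d=T; m=F; k=F; e=F; b=T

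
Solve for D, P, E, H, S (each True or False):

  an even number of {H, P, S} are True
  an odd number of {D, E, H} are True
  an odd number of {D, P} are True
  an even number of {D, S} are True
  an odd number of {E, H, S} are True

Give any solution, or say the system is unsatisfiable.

D = False; P = True; E = False; H = True; S = False

{H, P, S}: 2 true → even ✓
{D, E, H}: 1 true → odd ✓
{D, P}: 1 true → odd ✓
{D, S}: 0 true → even ✓
{E, H, S}: 1 true → odd ✓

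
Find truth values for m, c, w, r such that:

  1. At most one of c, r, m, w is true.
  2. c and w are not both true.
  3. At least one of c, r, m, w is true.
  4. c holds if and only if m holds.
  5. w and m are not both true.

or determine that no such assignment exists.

m = False, c = False, w = True, r = False

  (1) {c, r, m, w}: 1 true — at most one ✓
  (2) c=F, w=T — not both ✓
  (3) {c, r, m, w}: 1 true — at least one ✓
  (4) c=F, m=F — same ✓
  (5) w=T, m=F — not both ✓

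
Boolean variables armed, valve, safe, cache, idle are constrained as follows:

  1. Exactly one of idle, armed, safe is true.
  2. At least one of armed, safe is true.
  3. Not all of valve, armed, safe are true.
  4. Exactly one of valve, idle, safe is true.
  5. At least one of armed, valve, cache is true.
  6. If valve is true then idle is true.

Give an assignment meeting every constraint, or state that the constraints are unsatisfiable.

armed = False; valve = False; safe = True; cache = True; idle = False

  (1) {idle, armed, safe}: 1 true — exactly one ✓
  (2) {armed, safe}: 1 true — at least one ✓
  (3) {valve, armed, safe}: 1/3 true — not all ✓
  (4) {valve, idle, safe}: 1 true — exactly one ✓
  (5) {armed, valve, cache}: 1 true — at least one ✓
  (6) valve=F ⇒ idle: vacuous ✓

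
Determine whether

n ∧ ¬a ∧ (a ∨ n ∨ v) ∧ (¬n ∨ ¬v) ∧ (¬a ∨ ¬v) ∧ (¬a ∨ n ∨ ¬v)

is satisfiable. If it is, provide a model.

n=T, v=F, a=F

Unit clause (n) forces n = True.
Unit clause (¬a) forces a = False.
In (¬n ∨ ¬v) only ¬v is left, so v = False.
Check each clause:
  (n): n holds.
  (¬a): ¬a holds.
  (a ∨ n ∨ v): n holds.
  (¬n ∨ ¬v): ¬v holds.
  (¬a ∨ ¬v): ¬a holds.
  (¬a ∨ n ∨ ¬v): ¬a holds.
All clauses satisfied.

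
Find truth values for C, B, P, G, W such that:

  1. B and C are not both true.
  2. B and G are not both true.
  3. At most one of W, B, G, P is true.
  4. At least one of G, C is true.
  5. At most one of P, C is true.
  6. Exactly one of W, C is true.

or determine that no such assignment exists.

C = True, B = False, P = False, G = True, W = False

  (1) B=F, C=T — not both ✓
  (2) B=F, G=T — not both ✓
  (3) {W, B, G, P}: 1 true — at most one ✓
  (4) {G, C}: 2 true — at least one ✓
  (5) {P, C}: 1 true — at most one ✓
  (6) {W, C}: 1 true — exactly one ✓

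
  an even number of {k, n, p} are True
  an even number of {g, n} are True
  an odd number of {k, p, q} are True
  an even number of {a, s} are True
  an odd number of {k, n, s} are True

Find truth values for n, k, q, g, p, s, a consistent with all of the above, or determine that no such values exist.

n=T, k=T, q=F, g=T, p=F, s=T, a=T

{k, n, p}: 2 true → even ✓
{g, n}: 2 true → even ✓
{k, p, q}: 1 true → odd ✓
{a, s}: 2 true → even ✓
{k, n, s}: 3 true → odd ✓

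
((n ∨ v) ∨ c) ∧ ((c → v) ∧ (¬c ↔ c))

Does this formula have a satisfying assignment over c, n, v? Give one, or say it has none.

No satisfying assignment exists.

The conjunct ¬c ↔ c is unsatisfiable on its own:
  c=F: evaluates to False.
  c=T: evaluates to False.
So the whole conjunction is unsatisfiable.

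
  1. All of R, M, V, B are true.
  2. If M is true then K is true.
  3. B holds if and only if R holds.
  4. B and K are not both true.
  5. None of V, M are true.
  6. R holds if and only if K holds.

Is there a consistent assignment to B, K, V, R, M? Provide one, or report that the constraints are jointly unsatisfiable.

Case V = True:
  Constraint (5) is violated (V=T) — contradiction.
Case V = False:
  Constraint (1) is violated (V=F) — contradiction.
Both cases fail — unsatisfiable.

Unsatisfiable — no assignment works.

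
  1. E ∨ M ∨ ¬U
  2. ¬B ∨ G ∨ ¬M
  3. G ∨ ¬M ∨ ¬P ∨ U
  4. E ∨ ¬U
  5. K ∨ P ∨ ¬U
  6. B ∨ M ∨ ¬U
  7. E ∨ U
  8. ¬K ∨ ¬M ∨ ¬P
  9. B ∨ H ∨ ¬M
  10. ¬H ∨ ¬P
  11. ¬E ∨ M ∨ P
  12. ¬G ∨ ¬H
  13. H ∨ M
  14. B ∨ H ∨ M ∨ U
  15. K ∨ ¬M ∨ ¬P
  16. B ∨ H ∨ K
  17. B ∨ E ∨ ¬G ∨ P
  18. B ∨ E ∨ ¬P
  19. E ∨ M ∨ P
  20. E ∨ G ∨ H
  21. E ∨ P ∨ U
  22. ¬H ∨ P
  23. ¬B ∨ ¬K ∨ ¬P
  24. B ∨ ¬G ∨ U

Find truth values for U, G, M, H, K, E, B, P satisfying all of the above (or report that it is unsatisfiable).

Set U = False.
  then (E ∨ U) forces E = True.
Set G = True.
  then (¬G ∨ ¬H) forces H = False.
  then (H ∨ M) forces M = True.
  then (B ∨ ¬G ∨ U) forces B = True.
Set K = False.
  then (K ∨ ¬M ∨ ¬P) forces P = False.
All clauses satisfied.

U: False, G: True, M: True, H: False, K: False, E: True, B: True, P: False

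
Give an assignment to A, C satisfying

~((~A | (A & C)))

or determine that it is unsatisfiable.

A=T, C=F

  ~((~A | (A & C))) = True
    ~A | (A & C) = False
      ~A = False
      A & C = False
The formula evaluates to True.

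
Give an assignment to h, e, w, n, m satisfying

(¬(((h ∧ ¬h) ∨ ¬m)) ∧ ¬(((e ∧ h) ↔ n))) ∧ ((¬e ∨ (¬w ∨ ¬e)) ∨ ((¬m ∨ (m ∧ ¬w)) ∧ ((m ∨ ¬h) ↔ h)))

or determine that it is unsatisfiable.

h = False, e = True, w = False, n = True, m = True

  ¬(((h ∧ ¬h) ∨ ¬m)) ∧ ¬(((e ∧ h) ↔ n)) = True
    ¬(((h ∧ ¬h) ∨ ¬m)) = True
      (h ∧ ¬h) ∨ ¬m = False
        h ∧ ¬h = False
          ¬h = True
        ¬m = False
    ¬(((e ∧ h) ↔ n)) = True
      (e ∧ h) ↔ n = False
        e ∧ h = False
  (¬e ∨ (¬w ∨ ¬e)) ∨ ((¬m ∨ (m ∧ ¬w)) ∧ ((m ∨ ¬h) ↔ h)) = True
    ¬e ∨ (¬w ∨ ¬e) = True
      ¬e = False
      ¬w ∨ ¬e = True
        ¬w = True
        ¬e = False
    (¬m ∨ (m ∧ ¬w)) ∧ ((m ∨ ¬h) ↔ h) = False
      ¬m ∨ (m ∧ ¬w) = True
        ¬m = False
        m ∧ ¬w = True
          ¬w = True
      (m ∨ ¬h) ↔ h = False
        m ∨ ¬h = True
          ¬h = True
Both conjuncts True, so the formula holds.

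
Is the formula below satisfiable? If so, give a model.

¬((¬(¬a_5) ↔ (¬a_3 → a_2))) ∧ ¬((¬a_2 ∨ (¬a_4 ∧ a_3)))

a_2: True, a_3: False, a_4: True, a_5: False

  ¬((¬(¬a_5) ↔ (¬a_3 → a_2))) = True
    ¬(¬a_5) ↔ (¬a_3 → a_2) = False
      ¬(¬a_5) = False
        ¬a_5 = True
      ¬a_3 → a_2 = True
        ¬a_3 = True
  ¬((¬a_2 ∨ (¬a_4 ∧ a_3))) = True
    ¬a_2 ∨ (¬a_4 ∧ a_3) = False
      ¬a_2 = False
      ¬a_4 ∧ a_3 = False
        ¬a_4 = False
Both conjuncts True, so the formula holds.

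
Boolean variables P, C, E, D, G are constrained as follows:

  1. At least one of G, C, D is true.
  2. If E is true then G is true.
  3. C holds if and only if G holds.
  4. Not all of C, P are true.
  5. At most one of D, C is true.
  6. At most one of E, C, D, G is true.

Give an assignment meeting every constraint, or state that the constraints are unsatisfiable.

P: True, C: False, E: False, D: True, G: False

  (1) {G, C, D}: 1 true — at least one ✓
  (2) E=F ⇒ G: vacuous ✓
  (3) C=F, G=F — same ✓
  (4) {C, P}: 1/2 true — not all ✓
  (5) {D, C}: 1 true — at most one ✓
  (6) {E, C, D, G}: 1 true — at most one ✓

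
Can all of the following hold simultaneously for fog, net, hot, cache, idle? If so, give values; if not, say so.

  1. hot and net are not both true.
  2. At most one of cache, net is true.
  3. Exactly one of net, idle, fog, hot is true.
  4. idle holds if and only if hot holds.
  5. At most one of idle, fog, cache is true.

fog=T, net=F, hot=F, cache=F, idle=F

  (1) hot=F, net=F — not both ✓
  (2) {cache, net}: 0 true — at most one ✓
  (3) {net, idle, fog, hot}: 1 true — exactly one ✓
  (4) idle=F, hot=F — same ✓
  (5) {idle, fog, cache}: 1 true — at most one ✓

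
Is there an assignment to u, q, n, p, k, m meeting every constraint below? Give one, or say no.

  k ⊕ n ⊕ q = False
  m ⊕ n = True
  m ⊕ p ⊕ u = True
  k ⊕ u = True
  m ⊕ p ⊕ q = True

u: False, q: False, n: True, p: True, k: True, m: False

k ⊕ n ⊕ q = T ⊕ T ⊕ F = False ✓
m ⊕ n = F ⊕ T = True ✓
m ⊕ p ⊕ u = F ⊕ T ⊕ F = True ✓
k ⊕ u = T ⊕ F = True ✓
m ⊕ p ⊕ q = F ⊕ T ⊕ F = True ✓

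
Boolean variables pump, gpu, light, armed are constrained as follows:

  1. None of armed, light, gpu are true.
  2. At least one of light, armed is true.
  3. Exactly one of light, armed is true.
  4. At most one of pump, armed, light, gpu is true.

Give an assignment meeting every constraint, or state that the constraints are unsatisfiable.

Unsatisfiable — no assignment works.

Case light = True:
  Constraint (1) is violated (light=T) — contradiction.
Case light = False:
  (1) forces armed = False.
  Constraint (2) is violated (light=F, armed=F) — contradiction.
Both cases fail — unsatisfiable.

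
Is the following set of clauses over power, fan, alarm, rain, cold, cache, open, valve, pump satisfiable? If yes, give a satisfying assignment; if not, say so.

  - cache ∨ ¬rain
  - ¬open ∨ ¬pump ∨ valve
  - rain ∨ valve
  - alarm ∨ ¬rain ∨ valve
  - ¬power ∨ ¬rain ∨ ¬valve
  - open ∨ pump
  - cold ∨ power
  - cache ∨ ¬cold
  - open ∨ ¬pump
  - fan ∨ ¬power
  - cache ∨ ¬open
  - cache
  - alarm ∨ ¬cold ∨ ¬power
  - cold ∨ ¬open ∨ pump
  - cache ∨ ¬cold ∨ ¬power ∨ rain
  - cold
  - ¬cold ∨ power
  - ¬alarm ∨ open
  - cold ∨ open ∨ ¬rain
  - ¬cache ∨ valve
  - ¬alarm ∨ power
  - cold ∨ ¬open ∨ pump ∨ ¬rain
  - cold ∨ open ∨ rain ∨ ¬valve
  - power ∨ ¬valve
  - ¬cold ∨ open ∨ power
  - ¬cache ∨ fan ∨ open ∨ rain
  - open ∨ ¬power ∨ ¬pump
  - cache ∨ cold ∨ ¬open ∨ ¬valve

Unit clause (cache) forces cache = True.
Unit clause (cold) forces cold = True.
In (¬cold ∨ power) only power is left, so power = True.
In (¬cache ∨ valve) only valve is left, so valve = True.
In (¬power ∨ ¬rain ∨ ¬valve) only ¬rain is left, so rain = False.
In (fan ∨ ¬power) only fan is left, so fan = True.
In (alarm ∨ ¬cold ∨ ¬power) only alarm is left, so alarm = True.
In (¬alarm ∨ open) only open is left, so open = True.
Set pump = False.
All clauses satisfied.

power: True; fan: True; alarm: True; rain: False; cold: True; cache: True; open: True; valve: True; pump: False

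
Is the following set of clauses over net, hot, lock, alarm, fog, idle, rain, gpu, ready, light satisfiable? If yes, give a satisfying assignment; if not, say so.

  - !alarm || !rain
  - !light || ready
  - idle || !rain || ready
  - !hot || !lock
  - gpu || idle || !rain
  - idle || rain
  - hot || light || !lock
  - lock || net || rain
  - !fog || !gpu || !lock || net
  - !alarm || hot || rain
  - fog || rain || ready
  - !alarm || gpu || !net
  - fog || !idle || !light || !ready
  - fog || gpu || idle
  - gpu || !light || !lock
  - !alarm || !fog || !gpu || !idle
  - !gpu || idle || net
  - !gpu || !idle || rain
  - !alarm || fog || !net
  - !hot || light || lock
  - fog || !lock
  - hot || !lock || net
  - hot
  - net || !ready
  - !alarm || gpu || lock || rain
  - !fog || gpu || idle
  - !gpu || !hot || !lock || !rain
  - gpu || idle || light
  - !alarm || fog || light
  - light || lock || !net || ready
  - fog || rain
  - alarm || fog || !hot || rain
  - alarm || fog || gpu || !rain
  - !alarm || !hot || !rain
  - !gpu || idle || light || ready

Unit clause (hot) forces hot = True.
In (!hot || !lock) only !lock is left, so lock = False.
In (!hot || light || lock) only light is left, so light = True.
In (!light || ready) only ready is left, so ready = True.
In (net || !ready) only net is left, so net = True.
Try alarm = True:
  (!alarm || !rain) forces rain = False.
  (idle || rain) forces idle = True.
  (!alarm || gpu || !net) forces gpu = True.
  clause (!gpu || !idle || rain) is falsified — backtrack.
So alarm = False.
Set fog = True.
Set idle = True.
Set rain = True.
Set gpu = True.
All clauses satisfied.

net = True; hot = True; lock = False; alarm = False; fog = True; idle = True; rain = True; gpu = True; ready = True; light = True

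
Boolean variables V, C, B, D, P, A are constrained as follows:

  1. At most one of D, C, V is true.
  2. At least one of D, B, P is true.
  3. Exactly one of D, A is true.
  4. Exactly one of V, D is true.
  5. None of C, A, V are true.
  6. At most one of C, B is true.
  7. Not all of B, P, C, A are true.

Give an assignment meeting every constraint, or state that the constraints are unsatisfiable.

V=F; C=F; B=F; D=T; P=T; A=F

  (1) {D, C, V}: 1 true — at most one ✓
  (2) {D, B, P}: 2 true — at least one ✓
  (3) {D, A}: 1 true — exactly one ✓
  (4) {V, D}: 1 true — exactly one ✓
  (5) {C, A, V}: 0 true — none ✓
  (6) {C, B}: 0 true — at most one ✓
  (7) {B, P, C, A}: 1/4 true — not all ✓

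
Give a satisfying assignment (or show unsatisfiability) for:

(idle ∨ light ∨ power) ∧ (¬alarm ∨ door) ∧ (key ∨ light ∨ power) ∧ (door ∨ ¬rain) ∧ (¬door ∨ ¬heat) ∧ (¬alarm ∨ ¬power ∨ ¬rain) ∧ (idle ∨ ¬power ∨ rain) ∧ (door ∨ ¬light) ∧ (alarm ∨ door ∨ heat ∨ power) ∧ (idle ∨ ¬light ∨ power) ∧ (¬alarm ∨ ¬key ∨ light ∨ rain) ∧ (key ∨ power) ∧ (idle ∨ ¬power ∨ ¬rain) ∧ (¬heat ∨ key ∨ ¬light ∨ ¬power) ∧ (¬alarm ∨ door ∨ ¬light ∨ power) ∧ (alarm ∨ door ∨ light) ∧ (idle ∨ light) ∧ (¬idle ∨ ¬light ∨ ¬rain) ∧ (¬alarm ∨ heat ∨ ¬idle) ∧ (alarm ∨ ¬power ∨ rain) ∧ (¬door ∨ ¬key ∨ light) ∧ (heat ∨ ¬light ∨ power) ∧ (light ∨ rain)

rain=T, alarm=F, heat=F, power=T, idle=T, key=F, door=T, light=F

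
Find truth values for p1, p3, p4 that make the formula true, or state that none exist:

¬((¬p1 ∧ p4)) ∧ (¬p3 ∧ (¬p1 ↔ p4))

p1=T, p3=F, p4=F

  ¬((¬p1 ∧ p4)) = True
    ¬p1 ∧ p4 = False
      ¬p1 = False
  ¬p3 ∧ (¬p1 ↔ p4) = True
    ¬p3 = True
    ¬p1 ↔ p4 = True
      ¬p1 = False
Both conjuncts True, so the formula holds.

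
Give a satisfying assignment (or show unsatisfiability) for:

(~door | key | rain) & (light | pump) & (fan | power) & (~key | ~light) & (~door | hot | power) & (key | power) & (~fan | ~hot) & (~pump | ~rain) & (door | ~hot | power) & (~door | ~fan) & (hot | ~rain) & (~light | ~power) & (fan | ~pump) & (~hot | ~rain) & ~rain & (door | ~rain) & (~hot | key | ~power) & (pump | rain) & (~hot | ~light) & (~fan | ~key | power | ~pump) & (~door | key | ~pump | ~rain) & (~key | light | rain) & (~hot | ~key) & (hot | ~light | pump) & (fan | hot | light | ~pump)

key: False, rain: False, door: False, fan: True, hot: False, light: False, pump: True, power: True

Unit clause (~rain) forces rain = False.
In (pump | rain) only pump is left, so pump = True.
In (fan | ~pump) only fan is left, so fan = True.
In (~fan | ~hot) only ~hot is left, so hot = False.
In (~door | ~fan) only ~door is left, so door = False.
Set key = False.
  then (key | power) forces power = True.
  then (~light | ~power) forces light = False.
All clauses satisfied.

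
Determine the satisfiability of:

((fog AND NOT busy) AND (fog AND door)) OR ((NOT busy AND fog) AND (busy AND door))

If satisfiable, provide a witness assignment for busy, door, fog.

busy = False; door = True; fog = True

  ((fog AND NOT busy) AND (fog AND door)) OR ((NOT busy AND fog) AND (busy AND door)) = True
    (fog AND NOT busy) AND (fog AND door) = True
      fog AND NOT busy = True
        NOT busy = True
      fog AND door = True
    (NOT busy AND fog) AND (busy AND door) = False
      NOT busy AND fog = True
        NOT busy = True
      busy AND door = False
The formula evaluates to True.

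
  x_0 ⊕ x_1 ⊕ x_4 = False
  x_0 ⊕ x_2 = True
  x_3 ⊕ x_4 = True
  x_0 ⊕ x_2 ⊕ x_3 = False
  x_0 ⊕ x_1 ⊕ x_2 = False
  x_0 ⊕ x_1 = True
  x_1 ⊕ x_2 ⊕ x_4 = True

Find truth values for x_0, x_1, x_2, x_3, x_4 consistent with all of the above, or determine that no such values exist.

Adding constraints 1, 2, 3, 4, 6 mod 2: every variable appears an even number of times on the left, so the left side is 0.
But the right sides sum to 1 (mod 2). 0 ≠ 1 — the system is inconsistent.

UNSATISFIABLE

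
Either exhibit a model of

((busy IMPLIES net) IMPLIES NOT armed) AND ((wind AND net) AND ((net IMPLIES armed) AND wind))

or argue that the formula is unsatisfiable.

The formula is unsatisfiable.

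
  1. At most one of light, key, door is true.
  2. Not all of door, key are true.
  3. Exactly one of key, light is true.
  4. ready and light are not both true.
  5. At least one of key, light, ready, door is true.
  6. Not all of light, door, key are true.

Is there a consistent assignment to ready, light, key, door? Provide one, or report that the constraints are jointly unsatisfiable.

ready=T, light=F, key=T, door=F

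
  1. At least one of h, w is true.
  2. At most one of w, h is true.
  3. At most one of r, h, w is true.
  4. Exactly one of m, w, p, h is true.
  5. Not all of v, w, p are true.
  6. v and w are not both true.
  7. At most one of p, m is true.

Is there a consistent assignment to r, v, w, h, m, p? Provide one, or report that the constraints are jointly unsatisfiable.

r = False; v = True; w = False; h = True; m = False; p = False

  (1) {h, w}: 1 true — at least one ✓
  (2) {w, h}: 1 true — at most one ✓
  (3) {r, h, w}: 1 true — at most one ✓
  (4) {m, w, p, h}: 1 true — exactly one ✓
  (5) {v, w, p}: 1/3 true — not all ✓
  (6) v=T, w=F — not both ✓
  (7) {p, m}: 0 true — at most one ✓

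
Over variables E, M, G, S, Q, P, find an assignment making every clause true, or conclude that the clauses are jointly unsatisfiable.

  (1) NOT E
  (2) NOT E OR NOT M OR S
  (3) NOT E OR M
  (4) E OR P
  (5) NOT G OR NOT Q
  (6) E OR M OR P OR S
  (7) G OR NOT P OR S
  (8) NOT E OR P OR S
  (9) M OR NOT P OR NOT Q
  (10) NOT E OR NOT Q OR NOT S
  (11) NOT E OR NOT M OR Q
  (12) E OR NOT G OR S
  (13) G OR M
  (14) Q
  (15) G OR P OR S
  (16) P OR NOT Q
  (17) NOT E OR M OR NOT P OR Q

E = False, M = True, G = False, S = True, Q = True, P = True

Unit clause (NOT E) forces E = False.
In (E OR P) only P is left, so P = True.
Unit clause (Q) forces Q = True.
In (NOT G OR NOT Q) only NOT G is left, so G = False.
In (G OR NOT P OR S) only S is left, so S = True.
In (M OR NOT P OR NOT Q) only M is left, so M = True.
All clauses satisfied.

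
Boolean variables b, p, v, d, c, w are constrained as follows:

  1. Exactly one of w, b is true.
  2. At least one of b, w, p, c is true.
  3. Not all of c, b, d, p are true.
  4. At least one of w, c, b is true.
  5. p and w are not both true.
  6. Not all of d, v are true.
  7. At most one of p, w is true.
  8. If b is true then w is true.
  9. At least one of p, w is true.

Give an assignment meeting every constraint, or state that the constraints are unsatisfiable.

b = False, p = False, v = True, d = False, c = True, w = True

  (1) {w, b}: 1 true — exactly one ✓
  (2) {b, w, p, c}: 2 true — at least one ✓
  (3) {c, b, d, p}: 1/4 true — not all ✓
  (4) {w, c, b}: 2 true — at least one ✓
  (5) p=F, w=T — not both ✓
  (6) {d, v}: 1/2 true — not all ✓
  (7) {p, w}: 1 true — at most one ✓
  (8) b=F ⇒ w: vacuous ✓
  (9) {p, w}: 1 true — at least one ✓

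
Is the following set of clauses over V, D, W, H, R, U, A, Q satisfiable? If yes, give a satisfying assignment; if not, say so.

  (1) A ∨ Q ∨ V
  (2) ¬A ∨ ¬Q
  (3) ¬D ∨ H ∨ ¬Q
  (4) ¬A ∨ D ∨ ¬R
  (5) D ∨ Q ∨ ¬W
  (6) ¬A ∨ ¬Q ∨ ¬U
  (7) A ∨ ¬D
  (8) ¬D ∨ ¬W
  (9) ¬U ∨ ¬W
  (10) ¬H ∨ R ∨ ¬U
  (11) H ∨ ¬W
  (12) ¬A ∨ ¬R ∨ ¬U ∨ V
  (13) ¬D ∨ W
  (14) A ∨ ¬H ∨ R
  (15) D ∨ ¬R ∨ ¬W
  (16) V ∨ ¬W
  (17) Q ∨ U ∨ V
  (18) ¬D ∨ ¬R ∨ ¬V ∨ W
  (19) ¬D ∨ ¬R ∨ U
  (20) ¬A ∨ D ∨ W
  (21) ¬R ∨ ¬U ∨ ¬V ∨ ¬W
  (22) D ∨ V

V: True, D: False, W: False, H: True, R: True, U: True, A: False, Q: True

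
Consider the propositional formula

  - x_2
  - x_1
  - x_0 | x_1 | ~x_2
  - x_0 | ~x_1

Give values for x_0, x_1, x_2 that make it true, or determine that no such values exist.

x_0: True; x_1: True; x_2: True

Unit clause (x_2) forces x_2 = True.
Unit clause (x_1) forces x_1 = True.
In (x_0 | ~x_1) only x_0 is left, so x_0 = True.
All clauses satisfied.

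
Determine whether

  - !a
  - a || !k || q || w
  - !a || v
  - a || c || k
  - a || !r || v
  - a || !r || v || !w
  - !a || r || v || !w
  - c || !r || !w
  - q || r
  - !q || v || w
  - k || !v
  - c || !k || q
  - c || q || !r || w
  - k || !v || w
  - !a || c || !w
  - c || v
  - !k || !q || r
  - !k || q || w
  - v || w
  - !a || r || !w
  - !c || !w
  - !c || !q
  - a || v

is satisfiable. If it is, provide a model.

Unit clause (!a) forces a = False.
In (a || v) only v is left, so v = True.
In (k || !v) only k is left, so k = True.
Try q = False:
  (a || !k || q || w) forces w = True.
  (q || r) forces r = True.
  (c || !r || !w) forces c = True.
  clause (!c || !w) is falsified — backtrack.
So q = True.
  then (!k || !q || r) forces r = True.
  then (!c || !q) forces c = False.
  then (c || !r || !w) forces w = False.
All clauses satisfied.

q = True; c = False; a = False; w = False; k = True; r = True; v = True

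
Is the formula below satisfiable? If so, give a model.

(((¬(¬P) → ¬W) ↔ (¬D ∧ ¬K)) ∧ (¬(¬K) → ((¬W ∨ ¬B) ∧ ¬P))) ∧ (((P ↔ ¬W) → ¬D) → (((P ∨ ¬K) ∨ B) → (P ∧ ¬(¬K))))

Unsatisfiable — no assignment works.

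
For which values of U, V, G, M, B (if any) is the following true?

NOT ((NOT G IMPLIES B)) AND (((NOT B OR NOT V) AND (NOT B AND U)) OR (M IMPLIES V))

U = True, V = False, G = False, M = False, B = False

  NOT ((NOT G IMPLIES B)) = True
    NOT G IMPLIES B = False
      NOT G = True
  ((NOT B OR NOT V) AND (NOT B AND U)) OR (M IMPLIES V) = True
    (NOT B OR NOT V) AND (NOT B AND U) = True
      NOT B OR NOT V = True
        NOT B = True
        NOT V = True
      NOT B AND U = True
        NOT B = True
    M IMPLIES V = True
Both conjuncts True, so the formula holds.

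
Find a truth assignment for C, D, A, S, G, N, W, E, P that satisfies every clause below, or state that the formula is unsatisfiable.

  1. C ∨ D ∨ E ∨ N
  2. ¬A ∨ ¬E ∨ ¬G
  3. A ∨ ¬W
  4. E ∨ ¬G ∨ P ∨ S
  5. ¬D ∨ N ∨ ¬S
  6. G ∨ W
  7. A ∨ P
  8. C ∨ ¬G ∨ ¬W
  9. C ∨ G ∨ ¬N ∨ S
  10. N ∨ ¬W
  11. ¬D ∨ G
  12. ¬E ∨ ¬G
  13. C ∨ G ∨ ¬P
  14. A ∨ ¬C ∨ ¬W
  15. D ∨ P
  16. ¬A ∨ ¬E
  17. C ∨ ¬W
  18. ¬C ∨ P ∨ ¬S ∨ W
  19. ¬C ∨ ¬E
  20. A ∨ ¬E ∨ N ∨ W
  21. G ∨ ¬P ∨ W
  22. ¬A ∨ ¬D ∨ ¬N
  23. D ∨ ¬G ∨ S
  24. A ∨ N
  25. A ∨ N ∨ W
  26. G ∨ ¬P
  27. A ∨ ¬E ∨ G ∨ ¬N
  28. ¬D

C = True, D = False, A = False, S = True, G = True, N = True, W = False, E = False, P = True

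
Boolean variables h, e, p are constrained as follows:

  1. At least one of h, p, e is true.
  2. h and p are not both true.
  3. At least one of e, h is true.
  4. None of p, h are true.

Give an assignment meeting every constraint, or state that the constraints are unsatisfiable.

h: False; e: True; p: False

  (1) {h, p, e}: 1 true — at least one ✓
  (2) h=F, p=F — not both ✓
  (3) {e, h}: 1 true — at least one ✓
  (4) {p, h}: 0 true — none ✓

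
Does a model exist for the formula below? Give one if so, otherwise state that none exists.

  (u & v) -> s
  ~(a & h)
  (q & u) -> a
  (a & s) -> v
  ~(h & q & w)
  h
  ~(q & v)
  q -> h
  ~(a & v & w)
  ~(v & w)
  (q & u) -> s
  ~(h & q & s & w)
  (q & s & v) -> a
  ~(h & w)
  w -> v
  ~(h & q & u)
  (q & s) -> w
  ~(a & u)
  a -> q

Unit clause (h) forces h = True.
In (~a | ~h) only ~a is left, so a = False.
In (~h | ~w) only ~w is left, so w = False.
Set v = False.
Set s = True.
  then (~q | ~s | w) forces q = False.
Set u = True.
All clauses satisfied.

v=F, a=F, s=T, h=T, u=T, q=F, w=F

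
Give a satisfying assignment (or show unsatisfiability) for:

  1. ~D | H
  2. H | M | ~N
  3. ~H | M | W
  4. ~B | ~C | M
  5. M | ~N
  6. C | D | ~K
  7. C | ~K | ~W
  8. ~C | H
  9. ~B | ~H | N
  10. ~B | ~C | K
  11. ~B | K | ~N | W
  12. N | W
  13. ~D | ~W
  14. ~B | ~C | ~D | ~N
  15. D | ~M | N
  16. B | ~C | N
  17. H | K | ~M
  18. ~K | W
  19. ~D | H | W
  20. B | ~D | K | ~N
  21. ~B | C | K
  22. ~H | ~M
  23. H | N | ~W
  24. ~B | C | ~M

D=F; H=T; K=F; C=F; M=F; N=F; W=T; B=F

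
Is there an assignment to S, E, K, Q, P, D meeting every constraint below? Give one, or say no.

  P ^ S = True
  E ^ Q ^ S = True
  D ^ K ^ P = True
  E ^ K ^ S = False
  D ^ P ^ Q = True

Adding constraints 2, 3, 4, 5 mod 2: every variable appears an even number of times on the left, so the left side is 0.
But the right sides sum to 1 (mod 2). 0 ≠ 1 — the system is inconsistent.

Unsatisfiable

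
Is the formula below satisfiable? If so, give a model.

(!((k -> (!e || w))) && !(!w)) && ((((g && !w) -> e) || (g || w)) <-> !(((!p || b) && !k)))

Case w = True: the conjunct !((k -> (!e || w))) becomes !((k -> True)) = False.
Case w = False: the conjunct !(!w) becomes !(!False) = False.
Both cases fail — unsatisfiable.

Unsatisfiable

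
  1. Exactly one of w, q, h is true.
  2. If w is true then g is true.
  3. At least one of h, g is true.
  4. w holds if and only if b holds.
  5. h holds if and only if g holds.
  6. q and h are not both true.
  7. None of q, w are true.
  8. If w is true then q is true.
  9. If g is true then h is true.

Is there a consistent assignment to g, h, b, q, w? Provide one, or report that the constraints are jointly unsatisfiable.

g = True; h = True; b = False; q = False; w = False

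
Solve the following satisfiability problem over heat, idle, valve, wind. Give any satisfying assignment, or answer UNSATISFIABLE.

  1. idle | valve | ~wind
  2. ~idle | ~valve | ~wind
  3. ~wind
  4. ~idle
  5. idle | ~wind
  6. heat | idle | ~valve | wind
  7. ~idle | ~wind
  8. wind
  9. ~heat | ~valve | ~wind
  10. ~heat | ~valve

Unsatisfiable

Case wind = True:
  Clause (~wind) is falsified — contradiction.
Case wind = False:
  Clause (wind) is falsified — contradiction.
Both cases fail, so the formula is unsatisfiable.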